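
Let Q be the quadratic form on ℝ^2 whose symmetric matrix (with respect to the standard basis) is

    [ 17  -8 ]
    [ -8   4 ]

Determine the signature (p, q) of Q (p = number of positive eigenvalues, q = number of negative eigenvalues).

(2, 0)

Row-reducing A symmetrically gives the diagonal entries 17, 4/17.
Counting signs: 2 positive.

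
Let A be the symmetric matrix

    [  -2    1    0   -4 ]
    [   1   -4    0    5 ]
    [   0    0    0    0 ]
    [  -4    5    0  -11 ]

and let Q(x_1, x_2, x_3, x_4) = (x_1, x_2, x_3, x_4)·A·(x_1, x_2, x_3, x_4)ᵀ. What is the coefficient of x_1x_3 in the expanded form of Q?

0

The coefficient of x_1x_3 is A[1,3] + A[3,1] = 2·0 = 0.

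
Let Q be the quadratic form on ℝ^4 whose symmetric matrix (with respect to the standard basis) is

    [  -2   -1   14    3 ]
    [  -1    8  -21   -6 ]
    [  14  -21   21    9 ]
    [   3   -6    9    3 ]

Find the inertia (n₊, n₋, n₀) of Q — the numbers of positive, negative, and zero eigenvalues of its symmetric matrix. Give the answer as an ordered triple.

Applying the same elementary operations to the rows and columns of A produces a congruent diagonal matrix with entries -2, 17/2, 455/17, -15/91.
That gives 2 positive, 2 negative pivots.

(2, 2, 0)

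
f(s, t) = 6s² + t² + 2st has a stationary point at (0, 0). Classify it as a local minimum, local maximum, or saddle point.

The Hessian at the origin is H = [[12, 2], [2, 2]].
det H = 12·2 − (2)² = 20 > 0 and H[1,1] = 12 > 0, so H is positive definite.
Therefore the origin is a local minimum.

local minimum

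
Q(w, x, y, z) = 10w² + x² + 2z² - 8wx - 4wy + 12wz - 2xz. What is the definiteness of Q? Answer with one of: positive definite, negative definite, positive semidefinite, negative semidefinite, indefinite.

indefinite

The symmetric matrix is A = [[10, -4, -2, 6], [-4, 1, 0, -1], [-2, 0, 0, 0], [6, -1, 0, 2]].
Symmetric row and column elimination reduces A to a congruent diagonal form with pivots 10, -3/5, 2/3, 1.
So there are 3 positive, 1 negative pivots.
Hence Q is indefinite.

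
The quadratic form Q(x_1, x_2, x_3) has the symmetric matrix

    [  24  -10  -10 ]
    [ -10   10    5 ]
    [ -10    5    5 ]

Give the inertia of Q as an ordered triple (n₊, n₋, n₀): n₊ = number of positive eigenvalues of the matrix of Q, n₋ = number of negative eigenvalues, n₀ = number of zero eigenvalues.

Congruent diagonalization of A (simultaneous row and column reduction) yields pivots 24, 35/6, 5/7.
So there are 3 positive pivots.

(3, 0, 0)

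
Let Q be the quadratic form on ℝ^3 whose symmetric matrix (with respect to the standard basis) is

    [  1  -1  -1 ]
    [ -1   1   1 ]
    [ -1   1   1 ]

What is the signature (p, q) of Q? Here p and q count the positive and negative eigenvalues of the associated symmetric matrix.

Row-reducing A symmetrically gives the diagonal entries 1, 0, 0.
So there are 1 positive, 2 zero pivots.

(1, 0)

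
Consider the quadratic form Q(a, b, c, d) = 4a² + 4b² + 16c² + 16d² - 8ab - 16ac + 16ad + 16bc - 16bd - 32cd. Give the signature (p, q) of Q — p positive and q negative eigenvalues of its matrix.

Write A = [[4, -4, -8, 8], [-4, 4, 8, -8], [-8, 8, 16, -16], [8, -8, -16, 16]].
Symmetric row and column elimination reduces A to a congruent diagonal form with pivots 4, 0, 0, 0.
So there are 1 positive, 3 zero pivots.

(1, 0)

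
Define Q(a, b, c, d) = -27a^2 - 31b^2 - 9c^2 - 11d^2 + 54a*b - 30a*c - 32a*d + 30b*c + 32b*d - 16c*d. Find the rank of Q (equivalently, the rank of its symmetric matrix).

4

The associated matrix is A = [[-27, 27, -15, -16], [27, -31, 15, 16], [-15, 15, -9, -8], [-16, 16, -8, -11]].
Congruent diagonalization of A (simultaneous row and column reduction) yields pivots -27, -4, -2/3, -1/3.
Counting signs: 4 negative.
The rank is the number of nonzero pivots: 4.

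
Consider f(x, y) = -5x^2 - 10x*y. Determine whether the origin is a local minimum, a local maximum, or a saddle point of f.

saddle point

The Hessian at the origin is H = [[-10, -10], [-10, 0]].
det H = -10·0 − (-10)² = -100 < 0, so H is indefinite.
Therefore the origin is a saddle point.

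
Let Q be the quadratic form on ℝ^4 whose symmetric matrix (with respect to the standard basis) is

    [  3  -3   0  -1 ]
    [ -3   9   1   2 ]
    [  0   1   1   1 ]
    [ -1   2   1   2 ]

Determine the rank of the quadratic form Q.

An LDLᵀ factorisation of A has diagonal entries 3, 6, 5/6, 2/3.
Counting signs: 4 positive.
The rank is the number of nonzero pivots: 4.

4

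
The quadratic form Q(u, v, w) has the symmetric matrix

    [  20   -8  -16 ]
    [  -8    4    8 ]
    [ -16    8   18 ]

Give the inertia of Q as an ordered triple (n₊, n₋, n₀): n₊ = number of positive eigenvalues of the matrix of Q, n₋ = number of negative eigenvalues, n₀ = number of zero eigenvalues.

Symmetric row and column elimination reduces A to a congruent diagonal form with pivots 20, 4/5, 2.
That gives 3 positive pivots.

(3, 0, 0)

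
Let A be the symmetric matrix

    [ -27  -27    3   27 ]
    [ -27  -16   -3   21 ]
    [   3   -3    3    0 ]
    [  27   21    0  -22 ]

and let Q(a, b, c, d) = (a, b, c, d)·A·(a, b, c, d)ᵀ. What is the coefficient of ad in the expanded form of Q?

54

The coefficient of ad is A[1,4] + A[4,1] = 2·27 = 54.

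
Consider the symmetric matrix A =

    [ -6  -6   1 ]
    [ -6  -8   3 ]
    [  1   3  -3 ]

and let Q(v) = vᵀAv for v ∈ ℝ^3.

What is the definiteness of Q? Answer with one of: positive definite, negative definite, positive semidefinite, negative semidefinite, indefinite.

negative definite

An LDLᵀ factorisation of A has diagonal entries -6, -2, -5/6.
Counting signs: 3 negative.
Hence Q is negative definite.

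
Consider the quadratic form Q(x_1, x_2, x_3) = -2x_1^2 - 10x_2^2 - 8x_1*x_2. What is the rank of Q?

2

The associated matrix is A = [[-2, -4, 0], [-4, -10, 0], [0, 0, 0]].
Symmetric row and column elimination reduces A to a congruent diagonal form with pivots -2, -2, 0.
Counting signs: 2 negative, 1 zero.
The rank is the number of nonzero pivots: 2.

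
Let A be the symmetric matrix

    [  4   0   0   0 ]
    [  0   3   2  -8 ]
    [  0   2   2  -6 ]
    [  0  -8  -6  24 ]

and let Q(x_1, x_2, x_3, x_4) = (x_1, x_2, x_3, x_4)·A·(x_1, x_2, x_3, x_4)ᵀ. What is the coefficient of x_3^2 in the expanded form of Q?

2

The coefficient of x_3^2 is the diagonal entry A[3,3] = 2.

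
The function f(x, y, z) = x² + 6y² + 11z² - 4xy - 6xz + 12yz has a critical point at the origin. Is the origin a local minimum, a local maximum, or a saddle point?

The Hessian at the origin is H = [[2, -4, -6], [-4, 12, 12], [-6, 12, 22]].
Row-reducing H symmetrically gives the diagonal entries 2, 4, 4.
Counting signs: 3 positive.
H is positive definite, so the origin is a strict local minimum.

local minimum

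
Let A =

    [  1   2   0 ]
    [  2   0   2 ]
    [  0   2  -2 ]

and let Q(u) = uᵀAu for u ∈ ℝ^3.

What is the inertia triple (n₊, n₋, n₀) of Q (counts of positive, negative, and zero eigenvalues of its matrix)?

Congruent diagonalization of A (simultaneous row and column reduction) yields pivots 1, -4, -1.
Counting signs: 1 positive, 2 negative.

(1, 2, 0)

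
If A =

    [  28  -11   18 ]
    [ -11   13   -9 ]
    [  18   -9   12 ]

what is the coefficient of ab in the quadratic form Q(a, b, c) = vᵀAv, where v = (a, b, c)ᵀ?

The coefficient of ab is A[1,2] + A[2,1] = 2·(-11) = -22.

-22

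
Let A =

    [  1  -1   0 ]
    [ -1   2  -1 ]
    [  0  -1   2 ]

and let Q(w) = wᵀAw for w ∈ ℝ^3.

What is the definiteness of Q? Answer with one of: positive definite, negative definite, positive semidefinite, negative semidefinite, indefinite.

Row-reducing A symmetrically gives the diagonal entries 1, 1, 1.
That gives 3 positive pivots.
Hence Q is positive definite.

positive definite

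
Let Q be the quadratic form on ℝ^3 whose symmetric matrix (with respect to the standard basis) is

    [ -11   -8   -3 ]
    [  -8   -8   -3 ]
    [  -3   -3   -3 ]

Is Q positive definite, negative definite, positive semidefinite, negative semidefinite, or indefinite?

Congruent diagonalization of A (simultaneous row and column reduction) yields pivots -11, -24/11, -15/8.
Counting signs: 3 negative.
Hence Q is negative definite.

negative definite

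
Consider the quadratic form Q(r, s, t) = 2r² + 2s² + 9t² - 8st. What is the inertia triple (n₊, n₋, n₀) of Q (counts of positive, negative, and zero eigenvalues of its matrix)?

Write A = [[2, 0, 0], [0, 2, -4], [0, -4, 9]].
Congruent diagonalization of A (simultaneous row and column reduction) yields pivots 2, 2, 1.
That gives 3 positive pivots.

(3, 0, 0)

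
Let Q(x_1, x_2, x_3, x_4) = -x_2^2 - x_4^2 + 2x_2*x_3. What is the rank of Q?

3

The associated matrix is A = [[0, 0, 0, 0], [0, -1, 1, 0], [0, 1, 0, 0], [0, 0, 0, -1]].
Applying the same elementary operations to the rows and columns of A produces a congruent diagonal matrix with entries 0, -1, 1, -1.
So there are 1 positive, 2 negative, 1 zero pivots.
The rank is the number of nonzero pivots: 3.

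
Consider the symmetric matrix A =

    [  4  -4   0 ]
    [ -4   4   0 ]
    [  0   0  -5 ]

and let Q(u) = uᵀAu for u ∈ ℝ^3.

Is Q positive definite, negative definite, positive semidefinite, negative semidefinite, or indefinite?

Row-reducing A symmetrically gives the diagonal entries 4, 0, -5.
So there are 1 positive, 1 negative, 1 zero pivots.
Hence Q is indefinite.

indefinite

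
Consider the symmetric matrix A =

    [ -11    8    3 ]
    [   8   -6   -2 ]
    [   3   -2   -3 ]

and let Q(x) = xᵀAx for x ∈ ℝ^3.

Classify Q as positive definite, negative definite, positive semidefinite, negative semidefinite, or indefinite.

negative definite

Row-reducing A symmetrically gives the diagonal entries -11, -2/11, -2.
That gives 3 negative pivots.
Hence Q is negative definite.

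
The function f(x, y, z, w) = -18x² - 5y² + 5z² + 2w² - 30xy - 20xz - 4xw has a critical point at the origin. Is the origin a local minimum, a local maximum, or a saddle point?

The Hessian at the origin is H = [[-36, -30, -20, -4], [-30, -10, 0, 0], [-20, 0, 10, 0], [-4, 0, 0, 4]].
An LDLᵀ factorisation of H has diagonal entries -36, 15, 70/27, 20/7.
That gives 3 positive, 1 negative pivots.
H is indefinite, so the origin is a saddle point.

saddle point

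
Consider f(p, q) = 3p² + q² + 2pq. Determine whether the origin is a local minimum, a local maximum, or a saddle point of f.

local minimum

The Hessian at the origin is H = [[6, 2], [2, 2]].
det H = 6·2 − (2)² = 8 > 0 and H[1,1] = 6 > 0, so H is positive definite.
Therefore the origin is a local minimum.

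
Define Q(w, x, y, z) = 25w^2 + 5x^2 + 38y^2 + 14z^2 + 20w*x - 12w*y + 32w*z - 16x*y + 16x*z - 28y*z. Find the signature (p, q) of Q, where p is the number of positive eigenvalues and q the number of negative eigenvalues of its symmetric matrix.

The associated matrix is A = [[25, 10, -6, 16], [10, 5, -8, 8], [-6, -8, 38, -14], [16, 8, -14, 14]].
An LDLᵀ factorisation of A has diagonal entries 25, 1, 26/5, 12/13.
So there are 4 positive pivots.

(4, 0)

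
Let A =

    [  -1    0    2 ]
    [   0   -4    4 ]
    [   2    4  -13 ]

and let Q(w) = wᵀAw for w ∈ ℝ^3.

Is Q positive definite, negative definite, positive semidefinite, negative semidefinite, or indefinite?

Leading principal minors: Δ_1 = -1, Δ_2 = 4, Δ_3 = -20.
The signs alternate starting with Δ_1 < 0, so by Sylvester's criterion Q is negative definite.

negative definite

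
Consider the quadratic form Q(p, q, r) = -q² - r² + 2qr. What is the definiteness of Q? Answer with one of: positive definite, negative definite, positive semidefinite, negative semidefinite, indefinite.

The symmetric matrix is A = [[0, 0, 0], [0, -1, 1], [0, 1, -1]].
Symmetric row and column elimination reduces A to a congruent diagonal form with pivots 0, -1, 0.
So there are 1 negative, 2 zero pivots.
Hence Q is negative semidefinite.

negative semidefinite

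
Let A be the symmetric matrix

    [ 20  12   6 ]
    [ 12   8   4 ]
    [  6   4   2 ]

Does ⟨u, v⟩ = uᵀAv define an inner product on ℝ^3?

no

Congruent diagonalization of A (simultaneous row and column reduction) yields pivots 20, 4/5, 0.
Counting signs: 2 positive, 1 zero.
Hence Q is positive semidefinite.
⟨·,·⟩ is an inner product exactly when A is positive definite.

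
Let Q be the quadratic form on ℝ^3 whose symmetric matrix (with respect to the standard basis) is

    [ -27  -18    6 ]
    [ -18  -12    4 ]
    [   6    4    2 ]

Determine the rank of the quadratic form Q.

Applying the same elementary operations to the rows and columns of A produces a congruent diagonal matrix with entries -27, 0, 10/3.
Counting signs: 1 positive, 1 negative, 1 zero.
The rank is the number of nonzero pivots: 2.

2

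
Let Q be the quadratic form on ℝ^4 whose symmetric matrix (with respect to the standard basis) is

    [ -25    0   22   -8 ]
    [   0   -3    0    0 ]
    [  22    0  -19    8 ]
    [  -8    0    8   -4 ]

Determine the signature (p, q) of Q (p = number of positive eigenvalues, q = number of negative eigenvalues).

(1, 3)

Row-reducing A symmetrically gives the diagonal entries -25, -3, 9/25, -4.
So there are 1 positive, 3 negative pivots.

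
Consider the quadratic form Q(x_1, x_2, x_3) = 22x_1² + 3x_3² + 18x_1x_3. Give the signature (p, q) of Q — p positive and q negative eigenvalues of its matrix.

Write A = [[22, 0, 9], [0, 0, 0], [9, 0, 3]].
Row-reducing A symmetrically gives the diagonal entries 22, 0, -15/22.
So there are 1 positive, 1 negative, 1 zero pivots.

(1, 1)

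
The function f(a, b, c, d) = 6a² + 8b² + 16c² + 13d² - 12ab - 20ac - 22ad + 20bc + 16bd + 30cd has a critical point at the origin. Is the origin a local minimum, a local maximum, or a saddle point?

saddle point

The Hessian at the origin is H = [[12, -12, -20, -22], [-12, 16, 20, 16], [-20, 20, 32, 30], [-22, 16, 30, 26]].
Symmetric row and column elimination reduces H to a congruent diagonal form with pivots 12, 4, -4/3, 10.
That gives 3 positive, 1 negative pivots.
H is indefinite, so the origin is a saddle point.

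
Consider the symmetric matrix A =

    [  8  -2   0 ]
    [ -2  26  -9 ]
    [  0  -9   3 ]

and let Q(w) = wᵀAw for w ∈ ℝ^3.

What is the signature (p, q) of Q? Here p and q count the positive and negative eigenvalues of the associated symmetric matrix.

Congruent diagonalization of A (simultaneous row and column reduction) yields pivots 8, 51/2, -3/17.
Counting signs: 2 positive, 1 negative.

(2, 1)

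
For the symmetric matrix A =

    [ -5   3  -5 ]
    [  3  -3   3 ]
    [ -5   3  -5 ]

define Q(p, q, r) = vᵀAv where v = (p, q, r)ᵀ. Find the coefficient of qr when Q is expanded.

The coefficient of qr is A[2,3] + A[3,2] = 2·3 = 6.

6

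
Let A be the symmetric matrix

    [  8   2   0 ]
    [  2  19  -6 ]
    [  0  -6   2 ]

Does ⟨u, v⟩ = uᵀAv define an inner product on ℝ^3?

Symmetric row and column elimination reduces A to a congruent diagonal form with pivots 8, 37/2, 2/37.
So there are 3 positive pivots.
Hence Q is positive definite.
⟨·,·⟩ is an inner product exactly when A is positive definite.

yes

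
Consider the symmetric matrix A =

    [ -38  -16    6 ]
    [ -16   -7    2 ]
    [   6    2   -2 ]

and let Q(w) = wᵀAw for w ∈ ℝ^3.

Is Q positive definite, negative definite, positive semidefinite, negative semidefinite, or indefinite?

Symmetric row and column elimination reduces A to a congruent diagonal form with pivots -38, -5/19, 0.
That gives 2 negative, 1 zero pivots.
Hence Q is negative semidefinite.

negative semidefinite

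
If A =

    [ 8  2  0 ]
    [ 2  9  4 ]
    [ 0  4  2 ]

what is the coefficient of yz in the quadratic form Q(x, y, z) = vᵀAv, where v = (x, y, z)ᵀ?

8

The coefficient of yz is A[2,3] + A[3,2] = 2·4 = 8.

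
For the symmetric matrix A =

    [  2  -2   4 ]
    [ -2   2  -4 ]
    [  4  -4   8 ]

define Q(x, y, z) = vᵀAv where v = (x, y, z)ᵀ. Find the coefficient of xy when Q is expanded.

-4

The coefficient of xy is A[1,2] + A[2,1] = 2·(-2) = -4.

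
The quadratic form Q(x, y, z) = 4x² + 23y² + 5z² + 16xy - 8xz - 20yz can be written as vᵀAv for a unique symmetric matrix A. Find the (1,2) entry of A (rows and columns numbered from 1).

The coefficient of x·y in Q is 16. For a symmetric A this equals A[1,2] + A[2,1] = 2·A[1,2].
So A[1,2] = 16/2 = 8.

8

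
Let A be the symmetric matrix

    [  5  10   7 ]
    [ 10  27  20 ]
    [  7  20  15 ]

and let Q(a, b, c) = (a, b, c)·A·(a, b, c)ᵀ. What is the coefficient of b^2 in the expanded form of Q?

The coefficient of b^2 is the diagonal entry A[2,2] = 27.

27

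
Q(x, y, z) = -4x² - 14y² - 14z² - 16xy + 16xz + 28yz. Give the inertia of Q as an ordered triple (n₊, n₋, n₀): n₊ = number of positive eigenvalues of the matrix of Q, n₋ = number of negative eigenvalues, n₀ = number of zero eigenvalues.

(1, 1, 1)

The associated matrix is A = [[-4, -8, 8], [-8, -14, 14], [8, 14, -14]].
Applying the same elementary operations to the rows and columns of A produces a congruent diagonal matrix with entries -4, 2, 0.
That gives 1 positive, 1 negative, 1 zero pivots.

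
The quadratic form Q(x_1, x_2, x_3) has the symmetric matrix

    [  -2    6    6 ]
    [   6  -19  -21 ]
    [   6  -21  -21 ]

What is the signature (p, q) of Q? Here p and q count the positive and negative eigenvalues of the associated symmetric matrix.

(1, 2)

Applying the same elementary operations to the rows and columns of A produces a congruent diagonal matrix with entries -2, -1, 6.
That gives 1 positive, 2 negative pivots.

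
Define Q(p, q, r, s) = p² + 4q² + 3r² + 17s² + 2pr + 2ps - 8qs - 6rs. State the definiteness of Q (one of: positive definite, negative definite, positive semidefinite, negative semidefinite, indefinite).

The symmetric matrix is A = [[1, 0, 1, 1], [0, 4, 0, -4], [1, 0, 3, -3], [1, -4, -3, 17]].
Symmetric row and column elimination reduces A to a congruent diagonal form with pivots 1, 4, 2, 4.
That gives 4 positive pivots.
Hence Q is positive definite.

positive definite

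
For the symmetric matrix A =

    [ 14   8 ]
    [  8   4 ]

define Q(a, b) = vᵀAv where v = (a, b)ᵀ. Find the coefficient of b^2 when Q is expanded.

The coefficient of b^2 is the diagonal entry A[2,2] = 4.

4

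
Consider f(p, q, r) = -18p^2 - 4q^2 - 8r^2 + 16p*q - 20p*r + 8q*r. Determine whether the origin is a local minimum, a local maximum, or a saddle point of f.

The Hessian at the origin is H = [[-36, 16, -20], [16, -8, 8], [-20, 8, -16]].
Applying the same elementary operations to the rows and columns of H produces a congruent diagonal matrix with entries -36, -8/9, -4.
That gives 3 negative pivots.
H is negative definite, so the origin is a strict local maximum.

local maximum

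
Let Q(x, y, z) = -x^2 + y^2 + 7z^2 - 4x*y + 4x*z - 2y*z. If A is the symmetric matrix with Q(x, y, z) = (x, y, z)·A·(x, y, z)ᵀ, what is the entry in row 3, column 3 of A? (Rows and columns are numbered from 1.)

7

The coefficient of z^2 in Q is 7, and that is exactly A[3,3].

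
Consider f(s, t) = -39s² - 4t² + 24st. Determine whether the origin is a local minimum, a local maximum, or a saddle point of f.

local maximum

The Hessian at the origin is H = [[-78, 24], [24, -8]].
det H = -78·-8 − (24)² = 48 > 0 and H[1,1] = -78 < 0, so H is negative definite.
Therefore the origin is a local maximum.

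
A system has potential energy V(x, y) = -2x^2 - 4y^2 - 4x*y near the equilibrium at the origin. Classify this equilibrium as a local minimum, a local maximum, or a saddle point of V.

The Hessian at the origin is H = [[-4, -4], [-4, -8]].
det H = -4·-8 − (-4)² = 16 > 0 and H[1,1] = -4 < 0, so H is negative definite.
Therefore the origin is a local maximum.

local maximum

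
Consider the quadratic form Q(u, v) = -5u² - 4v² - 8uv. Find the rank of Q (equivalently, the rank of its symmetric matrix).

2

Write A = [[-5, -4], [-4, -4]].
Row-reducing A symmetrically gives the diagonal entries -5, -4/5.
So there are 2 negative pivots.
The rank is the number of nonzero pivots: 2.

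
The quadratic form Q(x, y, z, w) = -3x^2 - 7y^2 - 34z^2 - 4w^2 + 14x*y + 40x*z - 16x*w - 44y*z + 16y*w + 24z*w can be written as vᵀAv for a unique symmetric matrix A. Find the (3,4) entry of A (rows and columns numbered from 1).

The coefficient of z·w in Q is 24. For a symmetric A this equals A[3,4] + A[4,3] = 2·A[3,4].
So A[3,4] = 24/2 = 12.

12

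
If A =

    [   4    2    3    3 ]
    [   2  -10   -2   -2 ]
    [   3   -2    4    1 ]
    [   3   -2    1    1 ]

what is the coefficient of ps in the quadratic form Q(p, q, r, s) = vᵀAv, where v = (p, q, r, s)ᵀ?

The coefficient of ps is A[1,4] + A[4,1] = 2·3 = 6.

6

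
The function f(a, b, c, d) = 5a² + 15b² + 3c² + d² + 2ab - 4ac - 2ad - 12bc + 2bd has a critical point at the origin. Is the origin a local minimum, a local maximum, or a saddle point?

local minimum

The Hessian at the origin is H = [[10, 2, -4, -2], [2, 30, -12, 2], [-4, -12, 6, 0], [-2, 2, 0, 2]].
Applying the same elementary operations to the rows and columns of H produces a congruent diagonal matrix with entries 10, 148/5, 6/37, 4/3.
Counting signs: 4 positive.
H is positive definite, so the origin is a strict local minimum.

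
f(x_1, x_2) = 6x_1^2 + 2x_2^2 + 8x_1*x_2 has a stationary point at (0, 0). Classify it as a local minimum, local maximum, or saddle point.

The Hessian at the origin is H = [[12, 8], [8, 4]].
det H = 12·4 − (8)² = -16 < 0, so H is indefinite.
Therefore the origin is a saddle point.

saddle point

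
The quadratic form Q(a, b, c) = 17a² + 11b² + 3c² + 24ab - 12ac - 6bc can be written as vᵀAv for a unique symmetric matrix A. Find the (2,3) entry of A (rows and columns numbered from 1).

The coefficient of b·c in Q is -6. For a symmetric A this equals A[2,3] + A[3,2] = 2·A[2,3].
So A[2,3] = -6/2 = -3.

-3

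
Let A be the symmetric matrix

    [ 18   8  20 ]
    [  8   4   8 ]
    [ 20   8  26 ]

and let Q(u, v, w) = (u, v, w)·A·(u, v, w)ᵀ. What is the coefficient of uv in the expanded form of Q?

16

The coefficient of uv is A[1,2] + A[2,1] = 2·8 = 16.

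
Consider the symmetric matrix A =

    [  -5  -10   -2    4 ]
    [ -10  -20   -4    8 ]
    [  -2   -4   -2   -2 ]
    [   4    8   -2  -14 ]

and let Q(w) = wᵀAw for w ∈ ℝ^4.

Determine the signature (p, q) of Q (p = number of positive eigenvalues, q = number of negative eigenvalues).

Applying the same elementary operations to the rows and columns of A produces a congruent diagonal matrix with entries -5, 0, -6/5, 0.
Counting signs: 2 negative, 2 zero.

(0, 2)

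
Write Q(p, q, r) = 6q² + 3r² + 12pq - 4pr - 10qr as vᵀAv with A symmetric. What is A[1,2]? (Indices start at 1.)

The coefficient of p·q in Q is 12. For a symmetric A this equals A[1,2] + A[2,1] = 2·A[1,2].
So A[1,2] = 12/2 = 6.

6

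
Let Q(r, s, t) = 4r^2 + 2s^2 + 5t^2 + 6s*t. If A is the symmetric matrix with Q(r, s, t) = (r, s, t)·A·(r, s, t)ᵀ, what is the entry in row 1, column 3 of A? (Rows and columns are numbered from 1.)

The coefficient of r·t in Q is 0. For a symmetric A this equals A[1,3] + A[3,1] = 2·A[1,3].
So A[1,3] = 0/2 = 0.

0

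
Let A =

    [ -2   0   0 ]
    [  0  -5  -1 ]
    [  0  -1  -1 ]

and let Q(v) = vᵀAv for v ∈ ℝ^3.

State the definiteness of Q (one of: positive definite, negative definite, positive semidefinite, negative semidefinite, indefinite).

negative definite

Leading principal minors: Δ_1 = -2, Δ_2 = 10, Δ_3 = -8.
The signs alternate starting with Δ_1 < 0, so by Sylvester's criterion Q is negative definite.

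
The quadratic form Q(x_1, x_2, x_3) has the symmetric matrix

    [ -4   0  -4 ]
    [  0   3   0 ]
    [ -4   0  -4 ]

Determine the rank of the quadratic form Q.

Row-reducing A symmetrically gives the diagonal entries -4, 3, 0.
That gives 1 positive, 1 negative, 1 zero pivots.
The rank is the number of nonzero pivots: 2.

2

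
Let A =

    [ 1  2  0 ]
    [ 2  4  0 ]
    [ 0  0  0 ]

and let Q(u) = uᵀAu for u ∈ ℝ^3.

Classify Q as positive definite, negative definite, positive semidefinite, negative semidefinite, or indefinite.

Congruent diagonalization of A (simultaneous row and column reduction) yields pivots 1, 0, 0.
That gives 1 positive, 2 zero pivots.
Hence Q is positive semidefinite.

positive semidefinite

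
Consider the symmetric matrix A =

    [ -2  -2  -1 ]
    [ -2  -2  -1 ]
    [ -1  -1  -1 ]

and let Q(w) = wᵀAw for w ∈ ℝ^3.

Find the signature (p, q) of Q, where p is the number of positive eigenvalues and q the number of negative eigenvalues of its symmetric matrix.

(0, 2)

Row-reducing A symmetrically gives the diagonal entries -2, 0, -1/2.
Counting signs: 2 negative, 1 zero.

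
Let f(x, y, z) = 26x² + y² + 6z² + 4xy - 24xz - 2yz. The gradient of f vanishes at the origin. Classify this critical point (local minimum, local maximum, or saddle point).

The Hessian at the origin is H = [[52, 4, -24], [4, 2, -2], [-24, -2, 12]].
Symmetric row and column elimination reduces H to a congruent diagonal form with pivots 52, 22/13, 10/11.
Counting signs: 3 positive.
H is positive definite, so the origin is a strict local minimum.

local minimum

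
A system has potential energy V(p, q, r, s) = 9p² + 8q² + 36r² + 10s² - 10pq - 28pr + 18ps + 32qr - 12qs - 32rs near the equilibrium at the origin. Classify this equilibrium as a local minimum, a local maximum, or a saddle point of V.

local minimum

The Hessian at the origin is H = [[18, -10, -28, 18], [-10, 16, 32, -12], [-28, 32, 72, -32], [18, -12, -32, 20]].
Applying the same elementary operations to the rows and columns of H produces a congruent diagonal matrix with entries 18, 94/9, 120/47, 4/3.
Counting signs: 4 positive.
H is positive definite, so the origin is a strict local minimum.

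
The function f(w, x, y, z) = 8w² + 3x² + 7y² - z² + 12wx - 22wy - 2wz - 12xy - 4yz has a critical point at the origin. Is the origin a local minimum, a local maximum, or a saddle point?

saddle point

The Hessian at the origin is H = [[16, 12, -22, -2], [12, 6, -12, 0], [-22, -12, 14, -4], [-2, 0, -4, -2]].
An LDLᵀ factorisation of H has diagonal entries 16, -3, -19/2, 12/19.
That gives 2 positive, 2 negative pivots.
H is indefinite, so the origin is a saddle point.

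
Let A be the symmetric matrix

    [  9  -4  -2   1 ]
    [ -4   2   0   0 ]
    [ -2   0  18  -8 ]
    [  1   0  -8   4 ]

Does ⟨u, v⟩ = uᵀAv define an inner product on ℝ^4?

yes

Leading principal minors: Δ_1 = 9, Δ_2 = 2, Δ_3 = 28, Δ_4 = 12.
All leading principal minors are positive, so by Sylvester's criterion Q is positive definite.
⟨·,·⟩ is an inner product exactly when A is positive definite.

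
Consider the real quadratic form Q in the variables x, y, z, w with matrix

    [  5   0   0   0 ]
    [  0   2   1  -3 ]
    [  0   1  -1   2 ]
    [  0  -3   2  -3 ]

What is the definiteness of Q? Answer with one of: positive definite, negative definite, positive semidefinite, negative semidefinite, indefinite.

indefinite

Applying the same elementary operations to the rows and columns of A produces a congruent diagonal matrix with entries 5, 2, -3/2, 2/3.
So there are 3 positive, 1 negative pivots.
Hence Q is indefinite.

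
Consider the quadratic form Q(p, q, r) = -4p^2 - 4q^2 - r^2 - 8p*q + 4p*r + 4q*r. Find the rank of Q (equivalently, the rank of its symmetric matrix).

Write A = [[-4, -4, 2], [-4, -4, 2], [2, 2, -1]].
Row-reducing A symmetrically gives the diagonal entries -4, 0, 0.
So there are 1 negative, 2 zero pivots.
The rank is the number of nonzero pivots: 1.

1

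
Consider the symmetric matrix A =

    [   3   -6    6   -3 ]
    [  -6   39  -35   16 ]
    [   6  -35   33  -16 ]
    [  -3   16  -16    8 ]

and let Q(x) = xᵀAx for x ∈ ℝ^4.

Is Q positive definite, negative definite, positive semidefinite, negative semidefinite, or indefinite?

Applying the same elementary operations to the rows and columns of A produces a congruent diagonal matrix with entries 3, 27, 38/27, -5/19.
That gives 3 positive, 1 negative pivots.
Hence Q is indefinite.

indefinite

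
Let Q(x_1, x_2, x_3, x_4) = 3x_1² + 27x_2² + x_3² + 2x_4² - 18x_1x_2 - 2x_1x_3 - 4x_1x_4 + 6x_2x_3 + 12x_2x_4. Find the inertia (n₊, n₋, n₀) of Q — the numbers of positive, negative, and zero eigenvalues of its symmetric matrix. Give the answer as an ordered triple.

The symmetric matrix is A = [[3, -9, -1, -2], [-9, 27, 3, 6], [-1, 3, 1, 0], [-2, 6, 0, 2]].
Applying the same elementary operations to the rows and columns of A produces a congruent diagonal matrix with entries 3, 0, 2/3, 0.
So there are 2 positive, 2 zero pivots.

(2, 0, 2)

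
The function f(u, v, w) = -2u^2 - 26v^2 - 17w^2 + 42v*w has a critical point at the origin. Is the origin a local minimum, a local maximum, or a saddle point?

local maximum

The Hessian at the origin is H = [[-4, 0, 0], [0, -52, 42], [0, 42, -34]].
Applying the same elementary operations to the rows and columns of H produces a congruent diagonal matrix with entries -4, -52, -1/13.
That gives 3 negative pivots.
H is negative definite, so the origin is a strict local maximum.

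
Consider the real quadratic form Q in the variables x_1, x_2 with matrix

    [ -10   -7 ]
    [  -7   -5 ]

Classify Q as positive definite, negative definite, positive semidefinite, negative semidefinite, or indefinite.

Leading principal minors: Δ_1 = -10, Δ_2 = 1.
The signs alternate starting with Δ_1 < 0, so by Sylvester's criterion Q is negative definite.

negative definite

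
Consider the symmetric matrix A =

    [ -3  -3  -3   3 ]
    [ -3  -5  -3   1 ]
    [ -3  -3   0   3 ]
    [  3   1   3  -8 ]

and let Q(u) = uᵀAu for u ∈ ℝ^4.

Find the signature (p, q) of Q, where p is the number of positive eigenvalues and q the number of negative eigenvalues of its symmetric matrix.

Row-reducing A symmetrically gives the diagonal entries -3, -2, 3, -3.
That gives 1 positive, 3 negative pivots.

(1, 3)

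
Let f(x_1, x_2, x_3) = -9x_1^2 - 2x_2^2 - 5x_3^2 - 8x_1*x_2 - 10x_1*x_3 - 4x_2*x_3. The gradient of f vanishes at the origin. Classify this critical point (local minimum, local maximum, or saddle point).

The Hessian at the origin is H = [[-18, -8, -10], [-8, -4, -4], [-10, -4, -10]].
An LDLᵀ factorisation of H has diagonal entries -18, -4/9, -4.
So there are 3 negative pivots.
H is negative definite, so the origin is a strict local maximum.

local maximum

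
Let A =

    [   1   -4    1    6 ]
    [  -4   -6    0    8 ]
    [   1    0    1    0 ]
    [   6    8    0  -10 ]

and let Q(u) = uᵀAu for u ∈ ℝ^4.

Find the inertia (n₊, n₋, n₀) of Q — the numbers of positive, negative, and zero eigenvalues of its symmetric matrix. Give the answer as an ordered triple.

Congruent diagonalization of A (simultaneous row and column reduction) yields pivots 1, -22, 8/11, 1/2.
That gives 3 positive, 1 negative pivots.

(3, 1, 0)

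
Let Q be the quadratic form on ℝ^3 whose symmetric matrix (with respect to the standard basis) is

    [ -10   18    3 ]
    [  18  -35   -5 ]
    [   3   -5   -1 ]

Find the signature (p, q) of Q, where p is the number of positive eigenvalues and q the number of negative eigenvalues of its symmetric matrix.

Symmetric row and column elimination reduces A to a congruent diagonal form with pivots -10, -13/5, -1/26.
That gives 3 negative pivots.

(0, 3)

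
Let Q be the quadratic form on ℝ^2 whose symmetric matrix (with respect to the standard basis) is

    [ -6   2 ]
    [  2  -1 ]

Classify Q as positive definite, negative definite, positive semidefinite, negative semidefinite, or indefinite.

negative definite

An LDLᵀ factorisation of A has diagonal entries -6, -1/3.
Counting signs: 2 negative.
Hence Q is negative definite.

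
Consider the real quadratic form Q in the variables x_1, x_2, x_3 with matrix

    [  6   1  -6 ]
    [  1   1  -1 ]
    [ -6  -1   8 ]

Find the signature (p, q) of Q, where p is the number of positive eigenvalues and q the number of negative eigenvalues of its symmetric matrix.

(3, 0)

Applying the same elementary operations to the rows and columns of A produces a congruent diagonal matrix with entries 6, 5/6, 2.
That gives 3 positive pivots.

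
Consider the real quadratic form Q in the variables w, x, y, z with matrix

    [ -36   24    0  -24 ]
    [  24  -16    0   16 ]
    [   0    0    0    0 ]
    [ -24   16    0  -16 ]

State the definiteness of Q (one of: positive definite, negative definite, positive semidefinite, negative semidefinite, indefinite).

Applying the same elementary operations to the rows and columns of A produces a congruent diagonal matrix with entries -36, 0, 0, 0.
So there are 1 negative, 3 zero pivots.
Hence Q is negative semidefinite.

negative semidefinite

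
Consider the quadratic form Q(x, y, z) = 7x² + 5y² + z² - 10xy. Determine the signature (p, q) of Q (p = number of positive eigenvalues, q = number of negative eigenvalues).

Write A = [[7, -5, 0], [-5, 5, 0], [0, 0, 1]].
Congruent diagonalization of A (simultaneous row and column reduction) yields pivots 7, 10/7, 1.
That gives 3 positive pivots.

(3, 0)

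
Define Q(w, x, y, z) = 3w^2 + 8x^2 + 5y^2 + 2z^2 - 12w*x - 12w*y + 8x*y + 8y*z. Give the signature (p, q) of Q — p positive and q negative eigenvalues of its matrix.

The associated matrix is A = [[3, -6, -6, 0], [-6, 8, 4, 0], [-6, 4, 5, 4], [0, 0, 4, 2]].
Congruent diagonalization of A (simultaneous row and column reduction) yields pivots 3, -4, 9, 2/9.
Counting signs: 3 positive, 1 negative.

(3, 1)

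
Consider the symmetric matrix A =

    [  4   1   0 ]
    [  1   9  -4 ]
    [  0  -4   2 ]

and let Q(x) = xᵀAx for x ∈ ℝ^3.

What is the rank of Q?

3

Congruent diagonalization of A (simultaneous row and column reduction) yields pivots 4, 35/4, 6/35.
So there are 3 positive pivots.
The rank is the number of nonzero pivots: 3.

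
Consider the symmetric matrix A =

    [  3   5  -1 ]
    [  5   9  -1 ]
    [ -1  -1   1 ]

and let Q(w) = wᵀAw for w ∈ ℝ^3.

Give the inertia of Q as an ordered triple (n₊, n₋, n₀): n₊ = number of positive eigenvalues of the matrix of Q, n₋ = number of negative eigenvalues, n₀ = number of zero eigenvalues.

Congruent diagonalization of A (simultaneous row and column reduction) yields pivots 3, 2/3, 0.
That gives 2 positive, 1 zero pivots.

(2, 0, 1)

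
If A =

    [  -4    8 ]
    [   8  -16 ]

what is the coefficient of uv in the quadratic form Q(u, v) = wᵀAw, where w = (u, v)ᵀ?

The coefficient of uv is A[1,2] + A[2,1] = 2·8 = 16.

16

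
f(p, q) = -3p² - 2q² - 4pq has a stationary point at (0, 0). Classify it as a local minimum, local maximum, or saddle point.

The Hessian at the origin is H = [[-6, -4], [-4, -4]].
det H = -6·-4 − (-4)² = 8 > 0 and H[1,1] = -6 < 0, so H is negative definite.
Therefore the origin is a local maximum.

local maximum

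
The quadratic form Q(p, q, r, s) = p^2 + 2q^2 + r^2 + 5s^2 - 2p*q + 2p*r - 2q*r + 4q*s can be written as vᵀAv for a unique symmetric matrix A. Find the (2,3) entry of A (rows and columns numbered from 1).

The coefficient of q·r in Q is -2. For a symmetric A this equals A[2,3] + A[3,2] = 2·A[2,3].
So A[2,3] = -2/2 = -1.

-1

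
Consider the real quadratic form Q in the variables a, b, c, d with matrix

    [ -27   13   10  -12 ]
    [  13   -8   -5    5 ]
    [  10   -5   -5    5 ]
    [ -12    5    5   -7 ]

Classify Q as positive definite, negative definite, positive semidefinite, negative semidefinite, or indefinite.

negative definite

Leading principal minors: Δ_1 = -27, Δ_2 = 47, Δ_3 = -60, Δ_4 = 60.
The signs alternate starting with Δ_1 < 0, so by Sylvester's criterion Q is negative definite.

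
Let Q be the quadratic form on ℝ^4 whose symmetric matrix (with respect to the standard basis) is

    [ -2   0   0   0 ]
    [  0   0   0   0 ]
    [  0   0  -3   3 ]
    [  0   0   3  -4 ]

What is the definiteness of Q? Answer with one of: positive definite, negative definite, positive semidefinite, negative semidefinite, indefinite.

negative semidefinite

Symmetric row and column elimination reduces A to a congruent diagonal form with pivots -2, 0, -3, -1.
That gives 3 negative, 1 zero pivots.
Hence Q is negative semidefinite.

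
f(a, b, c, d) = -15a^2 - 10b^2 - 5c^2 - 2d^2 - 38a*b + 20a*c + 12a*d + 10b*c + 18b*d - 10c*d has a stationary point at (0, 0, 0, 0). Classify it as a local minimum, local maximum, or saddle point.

The Hessian at the origin is H = [[-30, -38, 20, 12], [-38, -20, 10, 18], [20, 10, -10, -10], [12, 18, -10, -4]].
Symmetric row and column elimination reduces H to a congruent diagonal form with pivots -30, 422/15, -1060/211, 30/53.
That gives 2 positive, 2 negative pivots.
H is indefinite, so the origin is a saddle point.

saddle point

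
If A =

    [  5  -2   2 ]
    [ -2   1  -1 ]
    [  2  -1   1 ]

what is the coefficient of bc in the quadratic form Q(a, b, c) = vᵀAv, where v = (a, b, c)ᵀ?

-2

The coefficient of bc is A[2,3] + A[3,2] = 2·(-1) = -2.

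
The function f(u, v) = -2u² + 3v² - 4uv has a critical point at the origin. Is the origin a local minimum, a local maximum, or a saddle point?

saddle point

The Hessian at the origin is H = [[-4, -4], [-4, 6]].
det H = -4·6 − (-4)² = -40 < 0, so H is indefinite.
Therefore the origin is a saddle point.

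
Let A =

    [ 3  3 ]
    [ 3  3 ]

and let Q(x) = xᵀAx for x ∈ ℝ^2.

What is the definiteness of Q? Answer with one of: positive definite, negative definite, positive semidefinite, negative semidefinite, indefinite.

positive semidefinite

Row-reducing A symmetrically gives the diagonal entries 3, 0.
That gives 1 positive, 1 zero pivots.
Hence Q is positive semidefinite.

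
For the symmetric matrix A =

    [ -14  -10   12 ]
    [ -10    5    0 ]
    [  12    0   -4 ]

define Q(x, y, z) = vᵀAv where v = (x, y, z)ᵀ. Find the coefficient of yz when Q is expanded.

The coefficient of yz is A[2,3] + A[3,2] = 2·0 = 0.

0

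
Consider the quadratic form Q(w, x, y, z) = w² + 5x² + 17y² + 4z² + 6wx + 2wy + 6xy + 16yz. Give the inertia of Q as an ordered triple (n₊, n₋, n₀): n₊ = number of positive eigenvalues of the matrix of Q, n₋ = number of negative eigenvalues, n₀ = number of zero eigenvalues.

The symmetric matrix is A = [[1, 3, 1, 0], [3, 5, 3, 0], [1, 3, 17, 8], [0, 0, 8, 4]].
Row-reducing A symmetrically gives the diagonal entries 1, -4, 16, 0.
Counting signs: 2 positive, 1 negative, 1 zero.

(2, 1, 1)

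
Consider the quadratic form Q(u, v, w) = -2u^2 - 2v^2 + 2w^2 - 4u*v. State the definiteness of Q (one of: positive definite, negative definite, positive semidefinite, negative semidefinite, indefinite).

indefinite

The symmetric matrix is A = [[-2, -2, 0], [-2, -2, 0], [0, 0, 2]].
Applying the same elementary operations to the rows and columns of A produces a congruent diagonal matrix with entries -2, 0, 2.
That gives 1 positive, 1 negative, 1 zero pivots.
Hence Q is indefinite.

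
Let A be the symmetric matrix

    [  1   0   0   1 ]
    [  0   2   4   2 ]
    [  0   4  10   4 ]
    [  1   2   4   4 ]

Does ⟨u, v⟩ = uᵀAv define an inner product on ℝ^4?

yes

An LDLᵀ factorisation of A has diagonal entries 1, 2, 2, 1.
That gives 4 positive pivots.
Hence Q is positive definite.
⟨·,·⟩ is an inner product exactly when A is positive definite.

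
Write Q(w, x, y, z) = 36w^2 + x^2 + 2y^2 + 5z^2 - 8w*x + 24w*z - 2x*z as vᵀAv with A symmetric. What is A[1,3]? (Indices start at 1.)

0

The coefficient of w·y in Q is 0. For a symmetric A this equals A[1,3] + A[3,1] = 2·A[1,3].
So A[1,3] = 0/2 = 0.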